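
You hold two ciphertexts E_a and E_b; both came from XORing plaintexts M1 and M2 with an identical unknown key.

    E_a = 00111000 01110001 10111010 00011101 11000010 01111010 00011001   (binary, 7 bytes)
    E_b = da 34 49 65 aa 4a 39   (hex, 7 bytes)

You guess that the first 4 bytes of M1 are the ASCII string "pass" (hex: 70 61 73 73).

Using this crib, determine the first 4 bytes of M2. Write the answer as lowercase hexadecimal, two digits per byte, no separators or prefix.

First, E_a ⊕ E_b = (M1 ⊕ K) ⊕ (M2 ⊕ K) = M1 ⊕ M2, so the key drops out. Then M2 = (M1 ⊕ M2) ⊕ M1 over the first 4 bytes.
byte 0: (38 xor da) xor 70 = e2 xor 70 = 92
byte 1: (71 xor 34) xor 61 = 45 xor 61 = 24
byte 2: (ba xor 49) xor 73 = f3 xor 73 = 80
byte 3: (1d xor 65) xor 73 = 78 xor 73 = 0b

9224800b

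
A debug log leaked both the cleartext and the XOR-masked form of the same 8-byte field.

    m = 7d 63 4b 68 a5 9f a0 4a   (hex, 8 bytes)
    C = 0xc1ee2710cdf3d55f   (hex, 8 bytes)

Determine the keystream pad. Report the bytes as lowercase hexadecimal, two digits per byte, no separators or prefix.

bc8d6c78686c7515

Since C = m ⊕ pad, XORing both sides with m gives pad = m ⊕ C.
byte 0: 01111101 xor 11000001 = 10111100
byte 1: 01100011 xor 11101110 = 10001101
byte 2: 01001011 xor 00100111 = 01101100
byte 3: 01101000 xor 00010000 = 01111000
byte 4: 10100101 xor 11001101 = 01101000
byte 5: 10011111 xor 11110011 = 01101100
byte 6: 10100000 xor 11010101 = 01110101
byte 7: 01001010 xor 01011111 = 00010101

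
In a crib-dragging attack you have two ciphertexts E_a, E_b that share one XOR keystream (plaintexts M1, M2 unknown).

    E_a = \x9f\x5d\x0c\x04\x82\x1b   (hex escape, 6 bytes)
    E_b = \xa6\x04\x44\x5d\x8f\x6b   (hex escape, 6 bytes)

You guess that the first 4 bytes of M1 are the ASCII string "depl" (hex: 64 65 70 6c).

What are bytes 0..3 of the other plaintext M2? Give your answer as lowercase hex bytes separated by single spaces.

5d 3c 38 35

First, E_a ⊕ E_b = (M1 ⊕ K) ⊕ (M2 ⊕ K) = M1 ⊕ M2, so the key drops out. Then M2 = (M1 ⊕ M2) ⊕ M1 over the first 4 bytes.
byte 0: (9f ^ a6) ^ 64 = 39 ^ 64 = 5d
byte 1: (5d ^ 04) ^ 65 = 59 ^ 65 = 3c
byte 2: (0c ^ 44) ^ 70 = 48 ^ 70 = 38
byte 3: (04 ^ 5d) ^ 6c = 59 ^ 6c = 35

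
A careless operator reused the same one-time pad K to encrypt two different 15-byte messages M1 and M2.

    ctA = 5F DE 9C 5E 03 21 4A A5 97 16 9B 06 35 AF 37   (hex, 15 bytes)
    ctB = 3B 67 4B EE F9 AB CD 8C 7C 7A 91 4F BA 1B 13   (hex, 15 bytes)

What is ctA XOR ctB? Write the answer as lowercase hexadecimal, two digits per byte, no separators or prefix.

64b9d7b0fa8a8729eb6c0a498fb424

ctA ⊕ ctB = (M1 ⊕ K) ⊕ (M2 ⊕ K) = M1 ⊕ M2 — the shared key cancels under XOR.
5f ⊕ 3b = 64
de ⊕ 67 = b9
9c ⊕ 4b = d7
5e ⊕ ee = b0
03 ⊕ f9 = fa
21 ⊕ ab = 8a
4a ⊕ cd = 87
a5 ⊕ 8c = 29
97 ⊕ 7c = eb
16 ⊕ 7a = 6c
9b ⊕ 91 = 0a
06 ⊕ 4f = 49
35 ⊕ ba = 8f
af ⊕ 1b = b4
37 ⊕ 13 = 24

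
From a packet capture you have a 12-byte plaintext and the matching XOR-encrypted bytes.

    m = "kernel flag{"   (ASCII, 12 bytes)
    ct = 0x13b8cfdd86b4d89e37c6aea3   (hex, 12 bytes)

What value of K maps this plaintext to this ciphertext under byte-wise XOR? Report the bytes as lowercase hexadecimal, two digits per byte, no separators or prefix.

78ddbdb3e3d8f8f85ba7c9d8

Since ct = m ⊕ K, XORing both sides with m gives K = m ⊕ ct.
byte 0: 6b ⊕ 13 = 78
byte 1: 65 ⊕ b8 = dd
byte 2: 72 ⊕ cf = bd
byte 3: 6e ⊕ dd = b3
byte 4: 65 ⊕ 86 = e3
byte 5: 6c ⊕ b4 = d8
byte 6: 20 ⊕ d8 = f8
byte 7: 66 ⊕ 9e = f8
byte 8: 6c ⊕ 37 = 5b
byte 9: 61 ⊕ c6 = a7
byte 10: 67 ⊕ ae = c9
byte 11: 7b ⊕ a3 = d8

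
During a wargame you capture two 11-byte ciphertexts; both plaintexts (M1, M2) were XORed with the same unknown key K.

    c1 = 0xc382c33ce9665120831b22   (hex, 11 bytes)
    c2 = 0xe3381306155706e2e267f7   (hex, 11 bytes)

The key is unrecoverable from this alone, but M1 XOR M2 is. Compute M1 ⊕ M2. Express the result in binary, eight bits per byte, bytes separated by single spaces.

c1 ⊕ c2 = (M1 ⊕ K) ⊕ (M2 ⊕ K) = M1 ⊕ M2 — the shared key cancels under XOR.
byte 0: c3 XOR e3 = 20
byte 1: 82 XOR 38 = ba
byte 2: c3 XOR 13 = d0
byte 3: 3c XOR 06 = 3a
byte 4: e9 XOR 15 = fc
byte 5: 66 XOR 57 = 31
byte 6: 51 XOR 06 = 57
byte 7: 20 XOR e2 = c2
byte 8: 83 XOR e2 = 61
byte 9: 1b XOR 67 = 7c
byte 10: 22 XOR f7 = d5

00100000 10111010 11010000 00111010 11111100 00110001 01010111 11000010 01100001 01111100 11010101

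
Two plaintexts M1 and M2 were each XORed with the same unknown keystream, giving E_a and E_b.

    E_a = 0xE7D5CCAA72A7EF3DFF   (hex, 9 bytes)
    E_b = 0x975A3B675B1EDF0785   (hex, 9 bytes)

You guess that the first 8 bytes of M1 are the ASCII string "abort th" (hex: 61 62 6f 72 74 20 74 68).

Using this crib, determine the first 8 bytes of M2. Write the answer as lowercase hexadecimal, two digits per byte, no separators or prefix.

11ed98bf5d994452

First, E_a ⊕ E_b = (M1 ⊕ K) ⊕ (M2 ⊕ K) = M1 ⊕ M2, so the key drops out. Then M2 = (M1 ⊕ M2) ⊕ M1 over the first 8 bytes.
byte 0: (e7 xor 97) xor 61 = 70 xor 61 = 11
byte 1: (d5 xor 5a) xor 62 = 8f xor 62 = ed
byte 2: (cc xor 3b) xor 6f = f7 xor 6f = 98
byte 3: (aa xor 67) xor 72 = cd xor 72 = bf
byte 4: (72 xor 5b) xor 74 = 29 xor 74 = 5d
byte 5: (a7 xor 1e) xor 20 = b9 xor 20 = 99
byte 6: (ef xor df) xor 74 = 30 xor 74 = 44
byte 7: (3d xor 07) xor 68 = 3a xor 68 = 52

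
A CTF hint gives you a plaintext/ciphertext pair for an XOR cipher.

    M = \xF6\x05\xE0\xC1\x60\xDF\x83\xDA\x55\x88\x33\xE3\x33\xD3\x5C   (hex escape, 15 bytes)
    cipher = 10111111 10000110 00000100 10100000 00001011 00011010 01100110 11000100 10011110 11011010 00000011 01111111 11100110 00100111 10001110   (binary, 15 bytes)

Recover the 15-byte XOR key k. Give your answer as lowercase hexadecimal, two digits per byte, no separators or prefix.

4983e4616bc5e51ecb52309cd5f4d2

Since cipher = M ⊕ k, XORing both sides with M gives k = M ⊕ cipher.
11110110 XOR 10111111 = 01001001
00000101 XOR 10000110 = 10000011
11100000 XOR 00000100 = 11100100
11000001 XOR 10100000 = 01100001
01100000 XOR 00001011 = 01101011
11011111 XOR 00011010 = 11000101
10000011 XOR 01100110 = 11100101
11011010 XOR 11000100 = 00011110
01010101 XOR 10011110 = 11001011
10001000 XOR 11011010 = 01010010
00110011 XOR 00000011 = 00110000
11100011 XOR 01111111 = 10011100
00110011 XOR 11100110 = 11010101
11010011 XOR 00100111 = 11110100
01011100 XOR 10001110 = 11010010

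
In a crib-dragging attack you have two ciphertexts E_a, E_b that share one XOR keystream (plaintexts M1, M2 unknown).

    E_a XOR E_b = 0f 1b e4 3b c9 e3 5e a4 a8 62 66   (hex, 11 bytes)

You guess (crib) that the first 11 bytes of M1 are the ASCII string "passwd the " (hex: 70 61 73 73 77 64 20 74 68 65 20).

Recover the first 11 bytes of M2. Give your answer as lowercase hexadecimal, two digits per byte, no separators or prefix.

Since E_a ⊕ E_b = M1 ⊕ M2, XORing with the guessed M1 bytes yields the corresponding M2 bytes: M2 = (E_a ⊕ E_b) ⊕ M1.
byte 0: 00001111 ⊕ 01110000 = 01111111
byte 1: 00011011 ⊕ 01100001 = 01111010
byte 2: 11100100 ⊕ 01110011 = 10010111
byte 3: 00111011 ⊕ 01110011 = 01001000
byte 4: 11001001 ⊕ 01110111 = 10111110
byte 5: 11100011 ⊕ 01100100 = 10000111
byte 6: 01011110 ⊕ 00100000 = 01111110
byte 7: 10100100 ⊕ 01110100 = 11010000
byte 8: 10101000 ⊕ 01101000 = 11000000
byte 9: 01100010 ⊕ 01100101 = 00000111
byte 10: 01100110 ⊕ 00100000 = 01000110

7f7a9748be877ed0c00746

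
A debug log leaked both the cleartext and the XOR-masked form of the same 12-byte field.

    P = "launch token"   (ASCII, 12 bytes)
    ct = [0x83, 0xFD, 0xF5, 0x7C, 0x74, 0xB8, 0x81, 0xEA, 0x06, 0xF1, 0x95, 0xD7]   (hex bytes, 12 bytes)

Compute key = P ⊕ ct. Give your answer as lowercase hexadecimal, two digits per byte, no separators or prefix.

ef9c801217d0a19e699af0b9

Since ct = P ⊕ key, XORing both sides with P gives key = P ⊕ ct.
108 ^ 131 = 239
 97 ^ 253 = 156
117 ^ 245 = 128
110 ^ 124 =  18
 99 ^ 116 =  23
104 ^ 184 = 208
 32 ^ 129 = 161
116 ^ 234 = 158
111 ^   6 = 105
107 ^ 241 = 154
101 ^ 149 = 240
110 ^ 215 = 185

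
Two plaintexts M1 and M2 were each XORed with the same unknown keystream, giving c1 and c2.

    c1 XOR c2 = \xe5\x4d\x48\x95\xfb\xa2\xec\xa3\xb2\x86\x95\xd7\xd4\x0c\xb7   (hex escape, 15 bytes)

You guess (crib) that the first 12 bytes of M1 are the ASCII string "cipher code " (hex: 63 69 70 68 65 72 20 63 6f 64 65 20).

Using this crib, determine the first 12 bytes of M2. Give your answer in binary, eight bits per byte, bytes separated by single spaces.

Since c1 ⊕ c2 = M1 ⊕ M2, XORing with the guessed M1 bytes yields the corresponding M2 bytes: M2 = (c1 ⊕ c2) ⊕ M1.
e5 xor 63 = 86
4d xor 69 = 24
48 xor 70 = 38
95 xor 68 = fd
fb xor 65 = 9e
a2 xor 72 = d0
ec xor 20 = cc
a3 xor 63 = c0
b2 xor 6f = dd
86 xor 64 = e2
95 xor 65 = f0
d7 xor 20 = f7

10000110 00100100 00111000 11111101 10011110 11010000 11001100 11000000 11011101 11100010 11110000 11110111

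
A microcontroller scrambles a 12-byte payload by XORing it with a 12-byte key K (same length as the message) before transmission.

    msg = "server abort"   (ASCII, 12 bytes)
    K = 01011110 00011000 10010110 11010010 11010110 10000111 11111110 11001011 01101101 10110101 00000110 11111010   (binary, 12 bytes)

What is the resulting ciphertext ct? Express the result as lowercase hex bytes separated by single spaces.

byte 0: 01110011 xor 01011110 = 00101101
byte 1: 01100101 xor 00011000 = 01111101
byte 2: 01110010 xor 10010110 = 11100100
byte 3: 01110110 xor 11010010 = 10100100
byte 4: 01100101 xor 11010110 = 10110011
byte 5: 01110010 xor 10000111 = 11110101
byte 6: 00100000 xor 11111110 = 11011110
byte 7: 01100001 xor 11001011 = 10101010
byte 8: 01100010 xor 01101101 = 00001111
byte 9: 01101111 xor 10110101 = 11011010
byte 10: 01110010 xor 00000110 = 01110100
byte 11: 01110100 xor 11111010 = 10001110

2d 7d e4 a4 b3 f5 de aa 0f da 74 8e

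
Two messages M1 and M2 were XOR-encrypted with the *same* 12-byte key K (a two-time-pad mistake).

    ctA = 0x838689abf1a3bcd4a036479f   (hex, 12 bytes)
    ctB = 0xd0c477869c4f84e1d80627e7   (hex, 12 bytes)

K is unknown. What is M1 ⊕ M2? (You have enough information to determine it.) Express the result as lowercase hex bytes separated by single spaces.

ctA ⊕ ctB = (M1 ⊕ K) ⊕ (M2 ⊕ K) = M1 ⊕ M2 — the shared key cancels under XOR.
byte 0: 83 XOR d0 = 53
byte 1: 86 XOR c4 = 42
byte 2: 89 XOR 77 = fe
byte 3: ab XOR 86 = 2d
byte 4: f1 XOR 9c = 6d
byte 5: a3 XOR 4f = ec
byte 6: bc XOR 84 = 38
byte 7: d4 XOR e1 = 35
byte 8: a0 XOR d8 = 78
byte 9: 36 XOR 06 = 30
byte 10: 47 XOR 27 = 60
byte 11: 9f XOR e7 = 78

53 42 fe 2d 6d ec 38 35 78 30 60 78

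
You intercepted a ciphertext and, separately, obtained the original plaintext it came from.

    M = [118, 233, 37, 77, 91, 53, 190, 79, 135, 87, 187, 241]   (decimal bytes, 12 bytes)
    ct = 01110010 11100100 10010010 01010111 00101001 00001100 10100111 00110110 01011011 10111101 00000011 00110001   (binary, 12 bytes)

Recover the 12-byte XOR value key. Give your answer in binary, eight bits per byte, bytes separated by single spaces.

Since ct = M ⊕ key, XORing both sides with M gives key = M ⊕ ct.
118 XOR 114 =   4
233 XOR 228 =  13
 37 XOR 146 = 183
 77 XOR  87 =  26
 91 XOR  41 = 114
 53 XOR  12 =  57
190 XOR 167 =  25
 79 XOR  54 = 121
135 XOR  91 = 220
 87 XOR 189 = 234
187 XOR   3 = 184
241 XOR  49 = 192

00000100 00001101 10110111 00011010 01110010 00111001 00011001 01111001 11011100 11101010 10111000 11000000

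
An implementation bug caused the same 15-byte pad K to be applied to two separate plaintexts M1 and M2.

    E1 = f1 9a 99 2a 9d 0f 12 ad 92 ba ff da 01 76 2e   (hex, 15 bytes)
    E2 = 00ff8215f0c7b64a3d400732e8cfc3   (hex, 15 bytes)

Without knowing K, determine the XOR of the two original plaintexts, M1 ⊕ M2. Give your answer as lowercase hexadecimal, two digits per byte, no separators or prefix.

E1 ⊕ E2 = (M1 ⊕ K) ⊕ (M2 ⊕ K) = M1 ⊕ M2 — the shared key cancels under XOR.
241 xor   0 = 241
154 xor 255 = 101
153 xor 130 =  27
 42 xor  21 =  63
157 xor 240 = 109
 15 xor 199 = 200
 18 xor 182 = 164
173 xor  74 = 231
146 xor  61 = 175
186 xor  64 = 250
255 xor   7 = 248
218 xor  50 = 232
  1 xor 232 = 233
118 xor 207 = 185
 46 xor 195 = 237

f1651b3f6dc8a4e7affaf8e8e9b9ed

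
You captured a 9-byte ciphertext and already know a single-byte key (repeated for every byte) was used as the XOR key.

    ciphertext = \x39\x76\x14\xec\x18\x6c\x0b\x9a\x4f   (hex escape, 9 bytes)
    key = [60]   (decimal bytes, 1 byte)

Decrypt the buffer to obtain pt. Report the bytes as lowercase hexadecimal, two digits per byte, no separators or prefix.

054a28d0245037a673

The 1-byte key repeats, so the effective keystream is 3c 3c 3c 3c 3c 3c 3c 3c 3c.
byte 0: 00111001 XOR 00111100 = 00000101
byte 1: 01110110 XOR 00111100 = 01001010
byte 2: 00010100 XOR 00111100 = 00101000
byte 3: 11101100 XOR 00111100 = 11010000
byte 4: 00011000 XOR 00111100 = 00100100
byte 5: 01101100 XOR 00111100 = 01010000
byte 6: 00001011 XOR 00111100 = 00110111
byte 7: 10011010 XOR 00111100 = 10100110
byte 8: 01001111 XOR 00111100 = 01110011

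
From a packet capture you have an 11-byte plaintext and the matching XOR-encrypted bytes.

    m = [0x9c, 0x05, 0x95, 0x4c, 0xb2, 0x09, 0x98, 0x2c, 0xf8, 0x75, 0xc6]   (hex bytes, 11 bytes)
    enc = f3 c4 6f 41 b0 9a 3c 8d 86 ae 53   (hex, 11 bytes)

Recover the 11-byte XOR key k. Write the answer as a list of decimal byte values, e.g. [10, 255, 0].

Since enc = m ⊕ k, XORing both sides with m gives k = m ⊕ enc.
byte 0: 156 ⊕ 243 = 111
byte 1:   5 ⊕ 196 = 193
byte 2: 149 ⊕ 111 = 250
byte 3:  76 ⊕  65 =  13
byte 4: 178 ⊕ 176 =   2
byte 5:   9 ⊕ 154 = 147
byte 6: 152 ⊕  60 = 164
byte 7:  44 ⊕ 141 = 161
byte 8: 248 ⊕ 134 = 126
byte 9: 117 ⊕ 174 = 219
byte 10: 198 ⊕  83 = 149

[111, 193, 250, 13, 2, 147, 164, 161, 126, 219, 149]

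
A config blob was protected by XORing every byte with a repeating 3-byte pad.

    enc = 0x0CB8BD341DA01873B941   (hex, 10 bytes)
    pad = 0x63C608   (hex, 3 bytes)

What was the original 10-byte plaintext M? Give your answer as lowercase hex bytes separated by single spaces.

The 3-byte key repeats, so the effective keystream is 63 c6 08 63 c6 08 63 c6 08 63.
byte 0: 0c ^ 63 = 6f
byte 1: b8 ^ c6 = 7e
byte 2: bd ^ 08 = b5
byte 3: 34 ^ 63 = 57
byte 4: 1d ^ c6 = db
byte 5: a0 ^ 08 = a8
byte 6: 18 ^ 63 = 7b
byte 7: 73 ^ c6 = b5
byte 8: b9 ^ 08 = b1
byte 9: 41 ^ 63 = 22

6f 7e b5 57 db a8 7b b5 b1 22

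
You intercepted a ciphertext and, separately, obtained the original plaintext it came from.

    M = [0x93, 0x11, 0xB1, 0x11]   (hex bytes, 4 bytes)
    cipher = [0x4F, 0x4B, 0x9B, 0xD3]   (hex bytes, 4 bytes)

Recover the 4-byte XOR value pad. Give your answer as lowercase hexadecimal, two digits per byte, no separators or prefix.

dc5a2ac2

Since cipher = M ⊕ pad, XORing both sides with M gives pad = M ⊕ cipher.
147 ^  79 = 220
 17 ^  75 =  90
177 ^ 155 =  42
 17 ^ 211 = 194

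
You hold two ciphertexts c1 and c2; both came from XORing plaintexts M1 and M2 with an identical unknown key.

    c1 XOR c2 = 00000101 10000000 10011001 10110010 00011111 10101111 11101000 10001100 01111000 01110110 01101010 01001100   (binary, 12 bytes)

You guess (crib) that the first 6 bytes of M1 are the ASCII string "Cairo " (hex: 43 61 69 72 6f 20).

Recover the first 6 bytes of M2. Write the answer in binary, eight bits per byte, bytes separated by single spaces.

Since c1 ⊕ c2 = M1 ⊕ M2, XORing with the guessed M1 bytes yields the corresponding M2 bytes: M2 = (c1 ⊕ c2) ⊕ M1.
05 xor 43 = 46
80 xor 61 = e1
99 xor 69 = f0
b2 xor 72 = c0
1f xor 6f = 70
af xor 20 = 8f

01000110 11100001 11110000 11000000 01110000 10001111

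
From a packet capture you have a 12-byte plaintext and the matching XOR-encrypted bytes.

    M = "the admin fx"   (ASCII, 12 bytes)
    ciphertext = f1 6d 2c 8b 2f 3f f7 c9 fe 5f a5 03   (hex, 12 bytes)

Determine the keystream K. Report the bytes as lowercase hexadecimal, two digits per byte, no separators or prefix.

850549ab4e5b9aa0907fc37b

Since ciphertext = M ⊕ K, XORing both sides with M gives K = M ⊕ ciphertext.
74 xor f1 = 85
68 xor 6d = 05
65 xor 2c = 49
20 xor 8b = ab
61 xor 2f = 4e
64 xor 3f = 5b
6d xor f7 = 9a
69 xor c9 = a0
6e xor fe = 90
20 xor 5f = 7f
66 xor a5 = c3
78 xor 03 = 7b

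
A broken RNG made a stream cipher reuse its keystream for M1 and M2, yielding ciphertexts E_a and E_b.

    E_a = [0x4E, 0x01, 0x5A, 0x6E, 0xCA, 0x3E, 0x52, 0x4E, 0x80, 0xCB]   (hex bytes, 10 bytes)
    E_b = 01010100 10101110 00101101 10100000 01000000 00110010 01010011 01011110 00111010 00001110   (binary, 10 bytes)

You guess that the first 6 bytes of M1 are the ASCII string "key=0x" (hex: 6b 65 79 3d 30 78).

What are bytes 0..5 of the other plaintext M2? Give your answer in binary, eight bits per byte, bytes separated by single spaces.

First, E_a ⊕ E_b = (M1 ⊕ K) ⊕ (M2 ⊕ K) = M1 ⊕ M2, so the key drops out. Then M2 = (M1 ⊕ M2) ⊕ M1 over the first 6 bytes.
byte 0: (4e XOR 54) XOR 6b = 1a XOR 6b = 71
byte 1: (01 XOR ae) XOR 65 = af XOR 65 = ca
byte 2: (5a XOR 2d) XOR 79 = 77 XOR 79 = 0e
byte 3: (6e XOR a0) XOR 3d = ce XOR 3d = f3
byte 4: (ca XOR 40) XOR 30 = 8a XOR 30 = ba
byte 5: (3e XOR 32) XOR 78 = 0c XOR 78 = 74

01110001 11001010 00001110 11110011 10111010 01110100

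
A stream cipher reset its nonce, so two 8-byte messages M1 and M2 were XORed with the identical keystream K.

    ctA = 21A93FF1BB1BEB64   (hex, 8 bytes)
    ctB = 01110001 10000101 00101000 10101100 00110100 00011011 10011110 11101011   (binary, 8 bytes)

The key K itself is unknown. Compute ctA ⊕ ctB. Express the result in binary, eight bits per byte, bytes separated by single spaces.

ctA ⊕ ctB = (M1 ⊕ K) ⊕ (M2 ⊕ K) = M1 ⊕ M2 — the shared key cancels under XOR.
 33 ⊕ 113 =  80
169 ⊕ 133 =  44
 63 ⊕  40 =  23
241 ⊕ 172 =  93
187 ⊕  52 = 143
 27 ⊕  27 =   0
235 ⊕ 158 = 117
100 ⊕ 235 = 143

01010000 00101100 00010111 01011101 10001111 00000000 01110101 10001111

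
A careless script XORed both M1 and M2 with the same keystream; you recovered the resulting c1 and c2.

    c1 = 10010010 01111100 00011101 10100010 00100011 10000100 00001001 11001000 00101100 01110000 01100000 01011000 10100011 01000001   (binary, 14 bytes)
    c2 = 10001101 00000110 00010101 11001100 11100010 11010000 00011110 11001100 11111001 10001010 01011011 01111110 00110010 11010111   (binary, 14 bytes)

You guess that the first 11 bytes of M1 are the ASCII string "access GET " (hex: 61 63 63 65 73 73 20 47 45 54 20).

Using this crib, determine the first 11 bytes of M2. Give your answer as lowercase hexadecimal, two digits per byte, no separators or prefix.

First, c1 ⊕ c2 = (M1 ⊕ K) ⊕ (M2 ⊕ K) = M1 ⊕ M2, so the key drops out. Then M2 = (M1 ⊕ M2) ⊕ M1 over the first 11 bytes.
byte 0: (92 xor 8d) xor 61 = 1f xor 61 = 7e
byte 1: (7c xor 06) xor 63 = 7a xor 63 = 19
byte 2: (1d xor 15) xor 63 = 08 xor 63 = 6b
byte 3: (a2 xor cc) xor 65 = 6e xor 65 = 0b
byte 4: (23 xor e2) xor 73 = c1 xor 73 = b2
byte 5: (84 xor d0) xor 73 = 54 xor 73 = 27
byte 6: (09 xor 1e) xor 20 = 17 xor 20 = 37
byte 7: (c8 xor cc) xor 47 = 04 xor 47 = 43
byte 8: (2c xor f9) xor 45 = d5 xor 45 = 90
byte 9: (70 xor 8a) xor 54 = fa xor 54 = ae
byte 10: (60 xor 5b) xor 20 = 3b xor 20 = 1b

7e196b0bb227374390ae1b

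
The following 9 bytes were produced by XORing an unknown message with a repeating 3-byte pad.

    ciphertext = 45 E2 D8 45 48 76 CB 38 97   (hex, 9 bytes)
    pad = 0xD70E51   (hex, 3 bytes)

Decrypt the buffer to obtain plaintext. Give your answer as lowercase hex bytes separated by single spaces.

92 ec 89 92 46 27 1c 36 c6

The 3-byte key repeats, so the effective keystream is d7 0e 51 d7 0e 51 d7 0e 51.
byte 0: 45 ⊕ d7 = 92
byte 1: e2 ⊕ 0e = ec
byte 2: d8 ⊕ 51 = 89
byte 3: 45 ⊕ d7 = 92
byte 4: 48 ⊕ 0e = 46
byte 5: 76 ⊕ 51 = 27
byte 6: cb ⊕ d7 = 1c
byte 7: 38 ⊕ 0e = 36
byte 8: 97 ⊕ 51 = c6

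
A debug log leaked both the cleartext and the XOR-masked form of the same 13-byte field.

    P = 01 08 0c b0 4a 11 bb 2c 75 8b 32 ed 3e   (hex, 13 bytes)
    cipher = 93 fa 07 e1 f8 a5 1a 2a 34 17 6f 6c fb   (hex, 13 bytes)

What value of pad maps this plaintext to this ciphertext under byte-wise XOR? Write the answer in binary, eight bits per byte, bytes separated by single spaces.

10010010 11110010 00001011 01010001 10110010 10110100 10100001 00000110 01000001 10011100 01011101 10000001 11000101

Since cipher = P ⊕ pad, XORing both sides with P gives pad = P ⊕ cipher.
00000001 ⊕ 10010011 = 10010010
00001000 ⊕ 11111010 = 11110010
00001100 ⊕ 00000111 = 00001011
10110000 ⊕ 11100001 = 01010001
01001010 ⊕ 11111000 = 10110010
00010001 ⊕ 10100101 = 10110100
10111011 ⊕ 00011010 = 10100001
00101100 ⊕ 00101010 = 00000110
01110101 ⊕ 00110100 = 01000001
10001011 ⊕ 00010111 = 10011100
00110010 ⊕ 01101111 = 01011101
11101101 ⊕ 01101100 = 10000001
00111110 ⊕ 11111011 = 11000101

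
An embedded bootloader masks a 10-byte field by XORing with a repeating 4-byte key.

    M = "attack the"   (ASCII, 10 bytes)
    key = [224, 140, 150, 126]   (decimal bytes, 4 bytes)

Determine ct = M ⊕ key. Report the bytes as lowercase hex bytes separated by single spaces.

81 f8 e2 1f 83 e7 b6 0a 88 e9

The 4-byte key repeats, so the effective keystream is e0 8c 96 7e e0 8c 96 7e e0 8c.
byte 0: 61 xor e0 = 81
byte 1: 74 xor 8c = f8
byte 2: 74 xor 96 = e2
byte 3: 61 xor 7e = 1f
byte 4: 63 xor e0 = 83
byte 5: 6b xor 8c = e7
byte 6: 20 xor 96 = b6
byte 7: 74 xor 7e = 0a
byte 8: 68 xor e0 = 88
byte 9: 65 xor 8c = e9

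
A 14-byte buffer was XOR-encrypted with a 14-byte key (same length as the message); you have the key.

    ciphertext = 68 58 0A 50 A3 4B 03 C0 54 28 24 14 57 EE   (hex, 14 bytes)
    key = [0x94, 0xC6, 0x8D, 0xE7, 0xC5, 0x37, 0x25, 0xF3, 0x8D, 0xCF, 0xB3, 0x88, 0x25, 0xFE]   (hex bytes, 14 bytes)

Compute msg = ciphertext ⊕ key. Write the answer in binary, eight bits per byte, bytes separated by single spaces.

XOR is its own inverse, so applying the key byte-wise gives the result directly.
01101000 ^ 10010100 = 11111100
01011000 ^ 11000110 = 10011110
00001010 ^ 10001101 = 10000111
01010000 ^ 11100111 = 10110111
10100011 ^ 11000101 = 01100110
01001011 ^ 00110111 = 01111100
00000011 ^ 00100101 = 00100110
11000000 ^ 11110011 = 00110011
01010100 ^ 10001101 = 11011001
00101000 ^ 11001111 = 11100111
00100100 ^ 10110011 = 10010111
00010100 ^ 10001000 = 10011100
01010111 ^ 00100101 = 01110010
11101110 ^ 11111110 = 00010000

11111100 10011110 10000111 10110111 01100110 01111100 00100110 00110011 11011001 11100111 10010111 10011100 01110010 00010000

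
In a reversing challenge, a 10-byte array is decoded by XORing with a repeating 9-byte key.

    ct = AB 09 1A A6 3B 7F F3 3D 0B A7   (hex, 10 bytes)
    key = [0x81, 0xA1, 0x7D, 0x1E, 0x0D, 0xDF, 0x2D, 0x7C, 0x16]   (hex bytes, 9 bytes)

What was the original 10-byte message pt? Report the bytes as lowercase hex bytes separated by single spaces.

2a a8 67 b8 36 a0 de 41 1d 26

The 9-byte key repeats, so the effective keystream is 81 a1 7d 1e 0d df 2d 7c 16 81.
byte 0: ab xor 81 = 2a
byte 1: 09 xor a1 = a8
byte 2: 1a xor 7d = 67
byte 3: a6 xor 1e = b8
byte 4: 3b xor 0d = 36
byte 5: 7f xor df = a0
byte 6: f3 xor 2d = de
byte 7: 3d xor 7c = 41
byte 8: 0b xor 16 = 1d
byte 9: a7 xor 81 = 26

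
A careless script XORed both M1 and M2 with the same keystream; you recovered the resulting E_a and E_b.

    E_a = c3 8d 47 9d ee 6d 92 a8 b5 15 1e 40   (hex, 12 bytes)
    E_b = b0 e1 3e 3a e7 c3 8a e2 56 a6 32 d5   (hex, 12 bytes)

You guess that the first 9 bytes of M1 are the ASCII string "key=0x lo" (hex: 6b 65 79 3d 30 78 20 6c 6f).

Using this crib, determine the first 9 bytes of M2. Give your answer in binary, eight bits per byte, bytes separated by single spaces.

First, E_a ⊕ E_b = (M1 ⊕ K) ⊕ (M2 ⊕ K) = M1 ⊕ M2, so the key drops out. Then M2 = (M1 ⊕ M2) ⊕ M1 over the first 9 bytes.
byte 0: (c3 XOR b0) XOR 6b = 73 XOR 6b = 18
byte 1: (8d XOR e1) XOR 65 = 6c XOR 65 = 09
byte 2: (47 XOR 3e) XOR 79 = 79 XOR 79 = 00
byte 3: (9d XOR 3a) XOR 3d = a7 XOR 3d = 9a
byte 4: (ee XOR e7) XOR 30 = 09 XOR 30 = 39
byte 5: (6d XOR c3) XOR 78 = ae XOR 78 = d6
byte 6: (92 XOR 8a) XOR 20 = 18 XOR 20 = 38
byte 7: (a8 XOR e2) XOR 6c = 4a XOR 6c = 26
byte 8: (b5 XOR 56) XOR 6f = e3 XOR 6f = 8c

00011000 00001001 00000000 10011010 00111001 11010110 00111000 00100110 10001100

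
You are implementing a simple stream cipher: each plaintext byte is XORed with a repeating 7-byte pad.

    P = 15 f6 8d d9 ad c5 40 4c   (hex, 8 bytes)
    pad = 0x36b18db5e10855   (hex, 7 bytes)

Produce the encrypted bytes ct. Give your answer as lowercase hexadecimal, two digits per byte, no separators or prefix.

2347006c4ccd157a

The 7-byte key repeats, so the effective keystream is 36 b1 8d b5 e1 08 55 36.
byte 0: 15 xor 36 = 23
byte 1: f6 xor b1 = 47
byte 2: 8d xor 8d = 00
byte 3: d9 xor b5 = 6c
byte 4: ad xor e1 = 4c
byte 5: c5 xor 08 = cd
byte 6: 40 xor 55 = 15
byte 7: 4c xor 36 = 7a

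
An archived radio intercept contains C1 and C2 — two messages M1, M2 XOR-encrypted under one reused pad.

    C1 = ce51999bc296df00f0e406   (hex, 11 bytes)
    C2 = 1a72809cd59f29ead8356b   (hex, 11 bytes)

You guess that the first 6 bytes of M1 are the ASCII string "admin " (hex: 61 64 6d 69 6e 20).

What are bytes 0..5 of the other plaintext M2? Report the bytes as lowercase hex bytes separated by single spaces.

b5 47 74 6e 79 29

First, C1 ⊕ C2 = (M1 ⊕ K) ⊕ (M2 ⊕ K) = M1 ⊕ M2, so the key drops out. Then M2 = (M1 ⊕ M2) ⊕ M1 over the first 6 bytes.
byte 0: (ce ^ 1a) ^ 61 = d4 ^ 61 = b5
byte 1: (51 ^ 72) ^ 64 = 23 ^ 64 = 47
byte 2: (99 ^ 80) ^ 6d = 19 ^ 6d = 74
byte 3: (9b ^ 9c) ^ 69 = 07 ^ 69 = 6e
byte 4: (c2 ^ d5) ^ 6e = 17 ^ 6e = 79
byte 5: (96 ^ 9f) ^ 20 = 09 ^ 20 = 29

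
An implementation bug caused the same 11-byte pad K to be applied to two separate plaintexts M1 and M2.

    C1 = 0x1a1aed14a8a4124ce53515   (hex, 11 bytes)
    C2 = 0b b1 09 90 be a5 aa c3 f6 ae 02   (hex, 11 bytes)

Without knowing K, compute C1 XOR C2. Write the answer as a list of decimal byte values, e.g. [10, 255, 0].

[17, 171, 228, 132, 22, 1, 184, 143, 19, 155, 23]

C1 ⊕ C2 = (M1 ⊕ K) ⊕ (M2 ⊕ K) = M1 ⊕ M2 — the shared key cancels under XOR.
 26 ^  11 =  17
 26 ^ 177 = 171
237 ^   9 = 228
 20 ^ 144 = 132
168 ^ 190 =  22
164 ^ 165 =   1
 18 ^ 170 = 184
 76 ^ 195 = 143
229 ^ 246 =  19
 53 ^ 174 = 155
 21 ^   2 =  23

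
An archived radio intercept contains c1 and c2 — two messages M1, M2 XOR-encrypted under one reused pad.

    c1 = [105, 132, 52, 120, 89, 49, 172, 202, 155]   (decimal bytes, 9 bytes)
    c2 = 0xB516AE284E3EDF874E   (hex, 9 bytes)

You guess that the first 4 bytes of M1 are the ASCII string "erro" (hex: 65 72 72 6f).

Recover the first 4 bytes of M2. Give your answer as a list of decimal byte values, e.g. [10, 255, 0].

[185, 224, 232, 63]

First, c1 ⊕ c2 = (M1 ⊕ K) ⊕ (M2 ⊕ K) = M1 ⊕ M2, so the key drops out. Then M2 = (M1 ⊕ M2) ⊕ M1 over the first 4 bytes.
byte 0: (69 ^ b5) ^ 65 = dc ^ 65 = b9
byte 1: (84 ^ 16) ^ 72 = 92 ^ 72 = e0
byte 2: (34 ^ ae) ^ 72 = 9a ^ 72 = e8
byte 3: (78 ^ 28) ^ 6f = 50 ^ 6f = 3f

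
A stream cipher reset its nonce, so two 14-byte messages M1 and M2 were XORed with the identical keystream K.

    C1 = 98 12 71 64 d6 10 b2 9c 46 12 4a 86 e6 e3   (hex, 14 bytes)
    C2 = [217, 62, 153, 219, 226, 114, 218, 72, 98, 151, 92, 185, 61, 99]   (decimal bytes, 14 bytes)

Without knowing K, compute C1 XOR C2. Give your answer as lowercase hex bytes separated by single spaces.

41 2c e8 bf 34 62 68 d4 24 85 16 3f db 80

C1 ⊕ C2 = (M1 ⊕ K) ⊕ (M2 ⊕ K) = M1 ⊕ M2 — the shared key cancels under XOR.
98 ^ d9 = 41
12 ^ 3e = 2c
71 ^ 99 = e8
64 ^ db = bf
d6 ^ e2 = 34
10 ^ 72 = 62
b2 ^ da = 68
9c ^ 48 = d4
46 ^ 62 = 24
12 ^ 97 = 85
4a ^ 5c = 16
86 ^ b9 = 3f
e6 ^ 3d = db
e3 ^ 63 = 80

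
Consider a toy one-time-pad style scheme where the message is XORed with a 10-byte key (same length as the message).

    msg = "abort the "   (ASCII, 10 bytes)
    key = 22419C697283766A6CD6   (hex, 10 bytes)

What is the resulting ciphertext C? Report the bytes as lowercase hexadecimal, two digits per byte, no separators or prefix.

XOR is its own inverse, so applying the key byte-wise gives the result directly.
01100001 ^ 00100010 = 01000011
01100010 ^ 01000001 = 00100011
01101111 ^ 10011100 = 11110011
01110010 ^ 01101001 = 00011011
01110100 ^ 01110010 = 00000110
00100000 ^ 10000011 = 10100011
01110100 ^ 01110110 = 00000010
01101000 ^ 01101010 = 00000010
01100101 ^ 01101100 = 00001001
00100000 ^ 11010110 = 11110110

4323f31b06a3020209f6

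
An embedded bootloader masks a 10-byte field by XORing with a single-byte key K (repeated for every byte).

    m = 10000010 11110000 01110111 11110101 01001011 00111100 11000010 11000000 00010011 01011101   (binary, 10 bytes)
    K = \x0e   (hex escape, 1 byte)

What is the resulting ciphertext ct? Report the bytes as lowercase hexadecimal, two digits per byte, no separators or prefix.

The 1-byte key repeats, so the effective keystream is 0e 0e 0e 0e 0e 0e 0e 0e 0e 0e.
byte 0: 130 ^  14 = 140
byte 1: 240 ^  14 = 254
byte 2: 119 ^  14 = 121
byte 3: 245 ^  14 = 251
byte 4:  75 ^  14 =  69
byte 5:  60 ^  14 =  50
byte 6: 194 ^  14 = 204
byte 7: 192 ^  14 = 206
byte 8:  19 ^  14 =  29
byte 9:  93 ^  14 =  83

8cfe79fb4532ccce1d53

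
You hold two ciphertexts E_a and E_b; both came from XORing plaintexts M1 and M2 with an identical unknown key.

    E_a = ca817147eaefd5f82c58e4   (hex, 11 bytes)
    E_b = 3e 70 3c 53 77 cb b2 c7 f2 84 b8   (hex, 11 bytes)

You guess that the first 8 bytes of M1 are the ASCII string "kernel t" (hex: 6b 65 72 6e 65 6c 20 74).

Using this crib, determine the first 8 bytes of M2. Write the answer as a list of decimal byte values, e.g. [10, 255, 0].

First, E_a ⊕ E_b = (M1 ⊕ K) ⊕ (M2 ⊕ K) = M1 ⊕ M2, so the key drops out. Then M2 = (M1 ⊕ M2) ⊕ M1 over the first 8 bytes.
byte 0: (ca ^ 3e) ^ 6b = f4 ^ 6b = 9f
byte 1: (81 ^ 70) ^ 65 = f1 ^ 65 = 94
byte 2: (71 ^ 3c) ^ 72 = 4d ^ 72 = 3f
byte 3: (47 ^ 53) ^ 6e = 14 ^ 6e = 7a
byte 4: (ea ^ 77) ^ 65 = 9d ^ 65 = f8
byte 5: (ef ^ cb) ^ 6c = 24 ^ 6c = 48
byte 6: (d5 ^ b2) ^ 20 = 67 ^ 20 = 47
byte 7: (f8 ^ c7) ^ 74 = 3f ^ 74 = 4b

[159, 148, 63, 122, 248, 72, 71, 75]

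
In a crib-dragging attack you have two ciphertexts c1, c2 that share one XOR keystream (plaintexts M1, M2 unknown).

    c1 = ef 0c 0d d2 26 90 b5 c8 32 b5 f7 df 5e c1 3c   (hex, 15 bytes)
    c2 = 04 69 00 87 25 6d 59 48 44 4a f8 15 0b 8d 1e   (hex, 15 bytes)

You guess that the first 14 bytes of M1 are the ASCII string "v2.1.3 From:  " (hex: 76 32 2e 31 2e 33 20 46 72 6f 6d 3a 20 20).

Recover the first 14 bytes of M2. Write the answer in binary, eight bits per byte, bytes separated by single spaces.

First, c1 ⊕ c2 = (M1 ⊕ K) ⊕ (M2 ⊕ K) = M1 ⊕ M2, so the key drops out. Then M2 = (M1 ⊕ M2) ⊕ M1 over the first 14 bytes.
byte 0: (ef xor 04) xor 76 = eb xor 76 = 9d
byte 1: (0c xor 69) xor 32 = 65 xor 32 = 57
byte 2: (0d xor 00) xor 2e = 0d xor 2e = 23
byte 3: (d2 xor 87) xor 31 = 55 xor 31 = 64
byte 4: (26 xor 25) xor 2e = 03 xor 2e = 2d
byte 5: (90 xor 6d) xor 33 = fd xor 33 = ce
byte 6: (b5 xor 59) xor 20 = ec xor 20 = cc
byte 7: (c8 xor 48) xor 46 = 80 xor 46 = c6
byte 8: (32 xor 44) xor 72 = 76 xor 72 = 04
byte 9: (b5 xor 4a) xor 6f = ff xor 6f = 90
byte 10: (f7 xor f8) xor 6d = 0f xor 6d = 62
byte 11: (df xor 15) xor 3a = ca xor 3a = f0
byte 12: (5e xor 0b) xor 20 = 55 xor 20 = 75
byte 13: (c1 xor 8d) xor 20 = 4c xor 20 = 6c

10011101 01010111 00100011 01100100 00101101 11001110 11001100 11000110 00000100 10010000 01100010 11110000 01110101 01101100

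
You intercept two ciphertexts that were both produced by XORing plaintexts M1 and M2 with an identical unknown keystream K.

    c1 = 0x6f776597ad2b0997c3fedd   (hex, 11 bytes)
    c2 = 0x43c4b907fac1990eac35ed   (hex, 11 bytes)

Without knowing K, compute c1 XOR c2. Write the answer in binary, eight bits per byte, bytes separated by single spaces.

00101100 10110011 11011100 10010000 01010111 11101010 10010000 10011001 01101111 11001011 00110000

c1 ⊕ c2 = (M1 ⊕ K) ⊕ (M2 ⊕ K) = M1 ⊕ M2 — the shared key cancels under XOR.
byte 0: 111 ^  67 =  44
byte 1: 119 ^ 196 = 179
byte 2: 101 ^ 185 = 220
byte 3: 151 ^   7 = 144
byte 4: 173 ^ 250 =  87
byte 5:  43 ^ 193 = 234
byte 6:   9 ^ 153 = 144
byte 7: 151 ^  14 = 153
byte 8: 195 ^ 172 = 111
byte 9: 254 ^  53 = 203
byte 10: 221 ^ 237 =  48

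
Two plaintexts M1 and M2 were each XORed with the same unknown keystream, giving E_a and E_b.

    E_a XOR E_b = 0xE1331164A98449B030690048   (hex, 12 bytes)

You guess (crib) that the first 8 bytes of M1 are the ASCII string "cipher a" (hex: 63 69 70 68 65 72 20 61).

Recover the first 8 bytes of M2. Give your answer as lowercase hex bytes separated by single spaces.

Since E_a ⊕ E_b = M1 ⊕ M2, XORing with the guessed M1 bytes yields the corresponding M2 bytes: M2 = (E_a ⊕ E_b) ⊕ M1.
byte 0: e1 ^ 63 = 82
byte 1: 33 ^ 69 = 5a
byte 2: 11 ^ 70 = 61
byte 3: 64 ^ 68 = 0c
byte 4: a9 ^ 65 = cc
byte 5: 84 ^ 72 = f6
byte 6: 49 ^ 20 = 69
byte 7: b0 ^ 61 = d1

82 5a 61 0c cc f6 69 d1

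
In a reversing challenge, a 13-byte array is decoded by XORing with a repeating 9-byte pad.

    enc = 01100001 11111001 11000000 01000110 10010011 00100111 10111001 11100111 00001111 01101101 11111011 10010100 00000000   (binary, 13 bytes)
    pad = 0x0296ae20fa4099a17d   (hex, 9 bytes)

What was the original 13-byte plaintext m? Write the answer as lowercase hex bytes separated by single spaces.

The 9-byte key repeats, so the effective keystream is 02 96 ae 20 fa 40 99 a1 7d 02 96 ae 20.
byte 0: 61 XOR 02 = 63
byte 1: f9 XOR 96 = 6f
byte 2: c0 XOR ae = 6e
byte 3: 46 XOR 20 = 66
byte 4: 93 XOR fa = 69
byte 5: 27 XOR 40 = 67
byte 6: b9 XOR 99 = 20
byte 7: e7 XOR a1 = 46
byte 8: 0f XOR 7d = 72
byte 9: 6d XOR 02 = 6f
byte 10: fb XOR 96 = 6d
byte 11: 94 XOR ae = 3a
byte 12: 00 XOR 20 = 20

63 6f 6e 66 69 67 20 46 72 6f 6d 3a 20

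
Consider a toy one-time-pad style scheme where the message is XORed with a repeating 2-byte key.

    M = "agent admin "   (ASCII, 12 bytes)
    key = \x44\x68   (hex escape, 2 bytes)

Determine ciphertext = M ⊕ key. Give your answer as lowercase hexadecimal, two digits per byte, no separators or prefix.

The 2-byte key repeats, so the effective keystream is 44 68 44 68 44 68 44 68 44 68 44 68.
byte 0:  97 XOR  68 =  37
byte 1: 103 XOR 104 =  15
byte 2: 101 XOR  68 =  33
byte 3: 110 XOR 104 =   6
byte 4: 116 XOR  68 =  48
byte 5:  32 XOR 104 =  72
byte 6:  97 XOR  68 =  37
byte 7: 100 XOR 104 =  12
byte 8: 109 XOR  68 =  41
byte 9: 105 XOR 104 =   1
byte 10: 110 XOR  68 =  42
byte 11:  32 XOR 104 =  72

250f21063048250c29012a48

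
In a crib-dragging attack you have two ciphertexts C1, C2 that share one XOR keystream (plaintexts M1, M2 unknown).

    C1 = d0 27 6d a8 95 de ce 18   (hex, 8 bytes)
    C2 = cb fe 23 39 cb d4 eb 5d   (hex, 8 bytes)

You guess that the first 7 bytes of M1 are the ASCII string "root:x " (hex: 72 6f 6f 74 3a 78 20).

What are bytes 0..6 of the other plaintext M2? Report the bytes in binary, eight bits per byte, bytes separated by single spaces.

First, C1 ⊕ C2 = (M1 ⊕ K) ⊕ (M2 ⊕ K) = M1 ⊕ M2, so the key drops out. Then M2 = (M1 ⊕ M2) ⊕ M1 over the first 7 bytes.
byte 0: (d0 XOR cb) XOR 72 = 1b XOR 72 = 69
byte 1: (27 XOR fe) XOR 6f = d9 XOR 6f = b6
byte 2: (6d XOR 23) XOR 6f = 4e XOR 6f = 21
byte 3: (a8 XOR 39) XOR 74 = 91 XOR 74 = e5
byte 4: (95 XOR cb) XOR 3a = 5e XOR 3a = 64
byte 5: (de XOR d4) XOR 78 = 0a XOR 78 = 72
byte 6: (ce XOR eb) XOR 20 = 25 XOR 20 = 05

01101001 10110110 00100001 11100101 01100100 01110010 00000101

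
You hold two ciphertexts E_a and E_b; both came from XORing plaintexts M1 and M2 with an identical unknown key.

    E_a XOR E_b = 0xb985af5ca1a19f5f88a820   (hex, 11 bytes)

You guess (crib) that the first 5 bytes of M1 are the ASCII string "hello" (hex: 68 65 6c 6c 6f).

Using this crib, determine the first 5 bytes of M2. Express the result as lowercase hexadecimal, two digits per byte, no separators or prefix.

Since E_a ⊕ E_b = M1 ⊕ M2, XORing with the guessed M1 bytes yields the corresponding M2 bytes: M2 = (E_a ⊕ E_b) ⊕ M1.
185 xor 104 = 209
133 xor 101 = 224
175 xor 108 = 195
 92 xor 108 =  48
161 xor 111 = 206

d1e0c330ce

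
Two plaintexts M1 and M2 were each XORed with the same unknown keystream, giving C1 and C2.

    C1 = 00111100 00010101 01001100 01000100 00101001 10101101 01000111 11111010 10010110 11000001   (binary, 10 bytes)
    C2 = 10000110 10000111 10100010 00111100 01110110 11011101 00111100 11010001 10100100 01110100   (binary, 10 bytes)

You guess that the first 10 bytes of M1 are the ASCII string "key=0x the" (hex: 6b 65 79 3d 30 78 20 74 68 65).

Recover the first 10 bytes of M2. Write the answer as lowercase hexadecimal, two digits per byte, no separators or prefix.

First, C1 ⊕ C2 = (M1 ⊕ K) ⊕ (M2 ⊕ K) = M1 ⊕ M2, so the key drops out. Then M2 = (M1 ⊕ M2) ⊕ M1 over the first 10 bytes.
byte 0: (3c ⊕ 86) ⊕ 6b = ba ⊕ 6b = d1
byte 1: (15 ⊕ 87) ⊕ 65 = 92 ⊕ 65 = f7
byte 2: (4c ⊕ a2) ⊕ 79 = ee ⊕ 79 = 97
byte 3: (44 ⊕ 3c) ⊕ 3d = 78 ⊕ 3d = 45
byte 4: (29 ⊕ 76) ⊕ 30 = 5f ⊕ 30 = 6f
byte 5: (ad ⊕ dd) ⊕ 78 = 70 ⊕ 78 = 08
byte 6: (47 ⊕ 3c) ⊕ 20 = 7b ⊕ 20 = 5b
byte 7: (fa ⊕ d1) ⊕ 74 = 2b ⊕ 74 = 5f
byte 8: (96 ⊕ a4) ⊕ 68 = 32 ⊕ 68 = 5a
byte 9: (c1 ⊕ 74) ⊕ 65 = b5 ⊕ 65 = d0

d1f797456f085b5f5ad0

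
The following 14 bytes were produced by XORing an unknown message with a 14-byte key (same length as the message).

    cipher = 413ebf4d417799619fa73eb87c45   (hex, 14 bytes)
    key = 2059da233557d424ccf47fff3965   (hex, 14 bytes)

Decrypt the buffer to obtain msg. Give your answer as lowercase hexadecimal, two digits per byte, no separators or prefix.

41 ^ 20 = 61
3e ^ 59 = 67
bf ^ da = 65
4d ^ 23 = 6e
41 ^ 35 = 74
77 ^ 57 = 20
99 ^ d4 = 4d
61 ^ 24 = 45
9f ^ cc = 53
a7 ^ f4 = 53
3e ^ 7f = 41
b8 ^ ff = 47
7c ^ 39 = 45
45 ^ 65 = 20

6167656e74204d45535341474520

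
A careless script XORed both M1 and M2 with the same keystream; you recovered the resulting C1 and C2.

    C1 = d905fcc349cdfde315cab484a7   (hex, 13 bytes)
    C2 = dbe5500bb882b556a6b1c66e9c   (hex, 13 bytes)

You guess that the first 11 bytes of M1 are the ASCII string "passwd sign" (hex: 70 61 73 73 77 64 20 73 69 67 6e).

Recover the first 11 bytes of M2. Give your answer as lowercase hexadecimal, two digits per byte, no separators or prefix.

First, C1 ⊕ C2 = (M1 ⊕ K) ⊕ (M2 ⊕ K) = M1 ⊕ M2, so the key drops out. Then M2 = (M1 ⊕ M2) ⊕ M1 over the first 11 bytes.
byte 0: (d9 ⊕ db) ⊕ 70 = 02 ⊕ 70 = 72
byte 1: (05 ⊕ e5) ⊕ 61 = e0 ⊕ 61 = 81
byte 2: (fc ⊕ 50) ⊕ 73 = ac ⊕ 73 = df
byte 3: (c3 ⊕ 0b) ⊕ 73 = c8 ⊕ 73 = bb
byte 4: (49 ⊕ b8) ⊕ 77 = f1 ⊕ 77 = 86
byte 5: (cd ⊕ 82) ⊕ 64 = 4f ⊕ 64 = 2b
byte 6: (fd ⊕ b5) ⊕ 20 = 48 ⊕ 20 = 68
byte 7: (e3 ⊕ 56) ⊕ 73 = b5 ⊕ 73 = c6
byte 8: (15 ⊕ a6) ⊕ 69 = b3 ⊕ 69 = da
byte 9: (ca ⊕ b1) ⊕ 67 = 7b ⊕ 67 = 1c
byte 10: (b4 ⊕ c6) ⊕ 6e = 72 ⊕ 6e = 1c

7281dfbb862b68c6da1c1c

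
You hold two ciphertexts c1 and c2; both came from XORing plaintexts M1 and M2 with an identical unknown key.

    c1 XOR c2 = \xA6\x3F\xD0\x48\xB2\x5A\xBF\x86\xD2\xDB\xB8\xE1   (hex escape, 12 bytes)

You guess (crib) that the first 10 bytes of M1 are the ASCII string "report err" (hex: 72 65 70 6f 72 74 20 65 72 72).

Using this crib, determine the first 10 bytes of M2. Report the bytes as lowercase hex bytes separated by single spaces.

Since c1 ⊕ c2 = M1 ⊕ M2, XORing with the guessed M1 bytes yields the corresponding M2 bytes: M2 = (c1 ⊕ c2) ⊕ M1.
a6 xor 72 = d4
3f xor 65 = 5a
d0 xor 70 = a0
48 xor 6f = 27
b2 xor 72 = c0
5a xor 74 = 2e
bf xor 20 = 9f
86 xor 65 = e3
d2 xor 72 = a0
db xor 72 = a9

d4 5a a0 27 c0 2e 9f e3 a0 a9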